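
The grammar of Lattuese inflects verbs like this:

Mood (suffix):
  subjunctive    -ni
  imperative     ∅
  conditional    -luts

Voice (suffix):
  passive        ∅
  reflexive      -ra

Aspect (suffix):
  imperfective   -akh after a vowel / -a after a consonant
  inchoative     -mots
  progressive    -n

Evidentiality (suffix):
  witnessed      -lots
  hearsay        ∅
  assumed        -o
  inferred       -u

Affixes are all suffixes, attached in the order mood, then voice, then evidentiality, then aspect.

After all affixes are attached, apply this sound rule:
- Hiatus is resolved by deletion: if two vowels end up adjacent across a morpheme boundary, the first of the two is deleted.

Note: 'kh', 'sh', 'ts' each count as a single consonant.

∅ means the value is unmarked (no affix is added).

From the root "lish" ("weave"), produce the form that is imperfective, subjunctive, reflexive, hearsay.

lishnirakh

Attach mood subjunctive -ni → lishni.
Attach voice reflexive -ra → lishnira.
evidentiality = hearsay: zero marking, form stays lishnira.
Attach aspect imperfective -akh (after vowel 'a') → lishniraakh.
Apply vowel deletion: lishniraakh → lishnirakh.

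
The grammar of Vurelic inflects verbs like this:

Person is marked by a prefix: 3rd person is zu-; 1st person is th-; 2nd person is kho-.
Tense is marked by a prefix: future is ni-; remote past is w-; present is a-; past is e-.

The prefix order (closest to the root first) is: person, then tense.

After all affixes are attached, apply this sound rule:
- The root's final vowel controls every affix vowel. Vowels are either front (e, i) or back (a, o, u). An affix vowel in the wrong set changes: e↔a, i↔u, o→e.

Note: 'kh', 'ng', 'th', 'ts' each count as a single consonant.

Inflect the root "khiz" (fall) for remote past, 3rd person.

Attach person 3rd person zu- → zukhiz.
Attach tense remote past w- → wzukhiz.
Apply vowel harmony: wzukhiz → wzikhiz.

wzikhiz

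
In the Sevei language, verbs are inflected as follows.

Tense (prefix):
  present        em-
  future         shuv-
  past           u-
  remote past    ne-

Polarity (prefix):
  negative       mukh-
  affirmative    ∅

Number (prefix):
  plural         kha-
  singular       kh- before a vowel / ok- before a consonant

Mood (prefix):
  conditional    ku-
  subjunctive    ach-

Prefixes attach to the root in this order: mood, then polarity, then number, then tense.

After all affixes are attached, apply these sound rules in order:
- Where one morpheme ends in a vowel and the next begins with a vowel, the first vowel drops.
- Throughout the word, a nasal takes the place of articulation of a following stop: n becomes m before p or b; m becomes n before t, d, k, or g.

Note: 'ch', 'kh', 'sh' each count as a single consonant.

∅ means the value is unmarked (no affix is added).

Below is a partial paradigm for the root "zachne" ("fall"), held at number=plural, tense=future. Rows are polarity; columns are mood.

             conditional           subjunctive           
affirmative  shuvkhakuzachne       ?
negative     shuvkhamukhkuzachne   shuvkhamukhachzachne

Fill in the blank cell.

Attach mood subjunctive ach- → achzachne.
polarity = affirmative: zero marking, form stays achzachne.
Attach number plural kha- → khaachzachne.
Attach tense future shuv- → shuvkhaachzachne.
Apply vowel deletion: shuvkhaachzachne → shuvkhachzachne.
Nasal assimilation: no change.

shuvkhachzachne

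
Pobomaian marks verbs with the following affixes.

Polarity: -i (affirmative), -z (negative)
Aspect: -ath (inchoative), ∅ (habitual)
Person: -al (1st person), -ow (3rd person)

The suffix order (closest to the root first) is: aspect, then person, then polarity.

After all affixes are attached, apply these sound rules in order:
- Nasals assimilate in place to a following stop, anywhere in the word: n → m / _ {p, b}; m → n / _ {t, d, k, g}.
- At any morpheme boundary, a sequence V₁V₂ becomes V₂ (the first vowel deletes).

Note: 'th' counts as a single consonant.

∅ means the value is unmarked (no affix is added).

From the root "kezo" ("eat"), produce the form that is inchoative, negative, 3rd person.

Attach aspect inchoative -ath → kezoath.
Attach person 3rd person -ow → kezoathow.
Attach polarity negative -z → kezoathowz.
Nasal assimilation: no change.
Apply vowel deletion: kezoathowz → kezathowz.

kezathowz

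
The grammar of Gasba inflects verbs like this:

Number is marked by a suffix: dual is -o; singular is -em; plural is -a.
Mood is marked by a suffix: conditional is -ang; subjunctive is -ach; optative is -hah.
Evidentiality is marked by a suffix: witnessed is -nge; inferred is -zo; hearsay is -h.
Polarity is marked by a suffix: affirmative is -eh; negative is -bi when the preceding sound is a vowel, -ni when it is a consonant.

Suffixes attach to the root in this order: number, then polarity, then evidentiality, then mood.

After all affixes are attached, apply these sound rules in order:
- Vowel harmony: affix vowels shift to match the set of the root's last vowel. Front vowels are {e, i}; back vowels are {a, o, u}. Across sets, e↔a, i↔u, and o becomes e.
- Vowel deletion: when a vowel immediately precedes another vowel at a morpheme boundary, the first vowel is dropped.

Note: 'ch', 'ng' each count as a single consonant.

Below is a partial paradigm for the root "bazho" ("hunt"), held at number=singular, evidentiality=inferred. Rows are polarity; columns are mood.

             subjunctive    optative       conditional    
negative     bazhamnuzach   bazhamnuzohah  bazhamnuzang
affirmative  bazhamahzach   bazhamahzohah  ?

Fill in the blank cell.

Attach number singular -em → bazhoem.
Attach polarity affirmative -eh → bazhoemeh.
Attach evidentiality inferred -zo → bazhoemehzo.
Attach mood conditional -ang → bazhoemehzoang.
Apply vowel harmony: bazhoemehzoang → bazhoamahzoang.
Apply vowel deletion: bazhoamahzoang → bazhamahzang.

bazhamahzang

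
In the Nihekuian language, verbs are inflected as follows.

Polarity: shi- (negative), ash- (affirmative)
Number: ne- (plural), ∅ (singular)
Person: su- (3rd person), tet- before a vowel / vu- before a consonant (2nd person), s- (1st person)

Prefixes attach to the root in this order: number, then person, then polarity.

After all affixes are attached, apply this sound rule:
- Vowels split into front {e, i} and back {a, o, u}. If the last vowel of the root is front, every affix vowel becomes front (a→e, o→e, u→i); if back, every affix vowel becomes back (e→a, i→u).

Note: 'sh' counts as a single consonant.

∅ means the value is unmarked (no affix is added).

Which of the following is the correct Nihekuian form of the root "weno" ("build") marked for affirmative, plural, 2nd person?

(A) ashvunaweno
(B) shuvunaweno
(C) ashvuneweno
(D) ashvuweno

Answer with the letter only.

Attach number plural ne- → neweno.
Attach person 2nd person vu- (before consonant 'n') → vuneweno.
Attach polarity affirmative ash- → ashvuneweno.
Apply vowel harmony: ashvuneweno → ashvunaweno.
So the correct form is ashvunaweno, option (A).
(B) shuvunaweno is wrong: it uses negative instead of affirmative for polarity.
(D) ashvuweno is wrong: it uses singular instead of plural for number.
(C) ashvuneweno is wrong: it fails to apply the sound rule(s).

A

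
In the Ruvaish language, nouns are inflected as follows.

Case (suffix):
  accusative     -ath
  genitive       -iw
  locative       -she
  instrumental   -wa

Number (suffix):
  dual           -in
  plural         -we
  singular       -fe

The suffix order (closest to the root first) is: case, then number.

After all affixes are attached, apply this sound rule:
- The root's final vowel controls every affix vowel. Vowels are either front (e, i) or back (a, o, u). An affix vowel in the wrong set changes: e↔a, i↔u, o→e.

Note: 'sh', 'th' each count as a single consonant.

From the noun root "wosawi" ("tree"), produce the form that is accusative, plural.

wosawiethwe

Attach case accusative -ath → wosawiath.
Attach number plural -we → wosawiathwe.
Apply vowel harmony: wosawiathwe → wosawiethwe.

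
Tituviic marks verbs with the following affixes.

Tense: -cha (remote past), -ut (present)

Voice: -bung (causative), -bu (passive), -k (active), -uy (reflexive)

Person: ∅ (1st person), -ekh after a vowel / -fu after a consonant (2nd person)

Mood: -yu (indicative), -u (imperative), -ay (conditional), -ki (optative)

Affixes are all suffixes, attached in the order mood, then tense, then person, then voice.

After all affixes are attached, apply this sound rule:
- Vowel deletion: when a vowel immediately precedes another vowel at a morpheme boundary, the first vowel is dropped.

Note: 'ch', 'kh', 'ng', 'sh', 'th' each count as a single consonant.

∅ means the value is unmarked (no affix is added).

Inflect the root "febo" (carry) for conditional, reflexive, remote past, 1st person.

febaychuy

Attach mood conditional -ay → feboay.
Attach tense remote past -cha → feboaycha.
person = 1st person: zero marking, form stays feboaycha.
Attach voice reflexive -uy → feboaychauy.
Apply vowel deletion: feboaychauy → febaychuy.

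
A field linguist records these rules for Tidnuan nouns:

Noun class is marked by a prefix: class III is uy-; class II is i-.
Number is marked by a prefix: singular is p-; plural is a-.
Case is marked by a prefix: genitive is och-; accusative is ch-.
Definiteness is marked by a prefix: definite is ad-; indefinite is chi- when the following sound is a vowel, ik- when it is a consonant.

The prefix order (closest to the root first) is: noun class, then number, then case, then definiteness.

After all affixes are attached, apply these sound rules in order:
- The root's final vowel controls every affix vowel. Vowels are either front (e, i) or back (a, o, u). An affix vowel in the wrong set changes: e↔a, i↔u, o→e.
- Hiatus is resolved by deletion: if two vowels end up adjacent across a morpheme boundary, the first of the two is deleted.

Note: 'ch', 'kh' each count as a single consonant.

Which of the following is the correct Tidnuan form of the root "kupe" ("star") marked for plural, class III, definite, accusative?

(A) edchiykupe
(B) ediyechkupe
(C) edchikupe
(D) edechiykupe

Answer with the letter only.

A

Attach noun class class III uy- → uykupe.
Attach number plural a- → auykupe.
Attach case accusative ch- → chauykupe.
Attach definiteness definite ad- → adchauykupe.
Apply vowel harmony: adchauykupe → edcheiykupe.
Apply vowel deletion: edcheiykupe → edchiykupe.
So the correct form is edchiykupe, option (A).
(D) edechiykupe is wrong: it uses genitive instead of accusative for case.
(B) ediyechkupe is wrong: it has the affixes in the wrong order.
(C) edchikupe is wrong: it uses class II instead of class III for noun class.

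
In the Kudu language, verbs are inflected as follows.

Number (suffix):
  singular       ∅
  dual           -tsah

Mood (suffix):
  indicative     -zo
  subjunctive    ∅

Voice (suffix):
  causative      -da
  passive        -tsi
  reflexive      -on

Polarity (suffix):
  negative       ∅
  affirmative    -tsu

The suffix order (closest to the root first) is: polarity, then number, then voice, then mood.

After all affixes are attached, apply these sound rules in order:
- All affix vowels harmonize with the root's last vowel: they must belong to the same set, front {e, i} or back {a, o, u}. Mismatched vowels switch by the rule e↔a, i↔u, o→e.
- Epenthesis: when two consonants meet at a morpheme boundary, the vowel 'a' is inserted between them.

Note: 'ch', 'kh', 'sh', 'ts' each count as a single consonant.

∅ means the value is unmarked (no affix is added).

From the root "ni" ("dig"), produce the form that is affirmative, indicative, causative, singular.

nitsideze

Attach polarity affirmative -tsu → nitsu.
number = singular: zero marking, form stays nitsu.
Attach voice causative -da → nitsuda.
Attach mood indicative -zo → nitsudazo.
Apply vowel harmony: nitsudazo → nitsideze.
Epenthesis: no change.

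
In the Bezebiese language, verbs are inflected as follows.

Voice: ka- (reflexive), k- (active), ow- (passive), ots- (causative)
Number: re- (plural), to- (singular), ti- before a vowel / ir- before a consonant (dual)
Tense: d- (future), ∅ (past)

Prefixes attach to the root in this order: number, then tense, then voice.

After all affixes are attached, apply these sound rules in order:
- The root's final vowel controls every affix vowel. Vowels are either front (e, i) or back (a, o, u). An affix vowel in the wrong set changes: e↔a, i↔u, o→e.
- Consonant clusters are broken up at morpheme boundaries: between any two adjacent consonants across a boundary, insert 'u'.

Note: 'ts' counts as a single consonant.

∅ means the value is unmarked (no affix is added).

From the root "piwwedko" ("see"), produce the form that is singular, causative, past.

otsutopiwwedko

Attach number singular to- → topiwwedko.
tense = past: zero marking, form stays topiwwedko.
Attach voice causative ots- → otstopiwwedko.
Vowel harmony: no change.
Apply epenthesis: otstopiwwedko → otsutopiwwedko.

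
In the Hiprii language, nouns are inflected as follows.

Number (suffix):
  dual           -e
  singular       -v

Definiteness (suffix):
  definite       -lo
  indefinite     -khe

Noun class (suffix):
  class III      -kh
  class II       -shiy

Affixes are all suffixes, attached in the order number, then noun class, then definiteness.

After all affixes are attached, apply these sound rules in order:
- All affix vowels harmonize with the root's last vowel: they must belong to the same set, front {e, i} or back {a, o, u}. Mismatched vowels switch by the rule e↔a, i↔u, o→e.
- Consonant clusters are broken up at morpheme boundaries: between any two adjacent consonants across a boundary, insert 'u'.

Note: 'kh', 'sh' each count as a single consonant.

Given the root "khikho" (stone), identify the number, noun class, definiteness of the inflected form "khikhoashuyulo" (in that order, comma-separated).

dual, class II, definite

Segment: khikho-e-shiy-lo.
number: -e → dual.
noun class: -shiy → class II.
definiteness: -lo → definite.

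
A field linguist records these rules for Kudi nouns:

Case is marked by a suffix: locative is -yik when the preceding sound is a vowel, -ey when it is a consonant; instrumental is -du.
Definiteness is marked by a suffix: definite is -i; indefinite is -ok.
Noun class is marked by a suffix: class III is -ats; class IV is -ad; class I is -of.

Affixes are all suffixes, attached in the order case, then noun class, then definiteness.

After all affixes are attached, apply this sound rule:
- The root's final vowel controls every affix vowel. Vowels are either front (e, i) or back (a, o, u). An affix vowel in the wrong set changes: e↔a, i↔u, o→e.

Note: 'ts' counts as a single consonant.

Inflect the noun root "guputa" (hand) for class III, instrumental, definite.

guputaduatsu

Attach case instrumental -du → guputadu.
Attach noun class class III -ats → guputaduats.
Attach definiteness definite -i → guputaduatsi.
Apply vowel harmony: guputaduatsi → guputaduatsu.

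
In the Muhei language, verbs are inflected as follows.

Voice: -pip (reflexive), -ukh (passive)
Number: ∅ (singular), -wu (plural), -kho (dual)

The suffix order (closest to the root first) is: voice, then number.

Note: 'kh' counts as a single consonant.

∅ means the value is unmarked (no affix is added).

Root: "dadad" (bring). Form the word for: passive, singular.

dadadukh

Attach voice passive -ukh → dadadukh.
number = singular: zero marking, form stays dadadukh.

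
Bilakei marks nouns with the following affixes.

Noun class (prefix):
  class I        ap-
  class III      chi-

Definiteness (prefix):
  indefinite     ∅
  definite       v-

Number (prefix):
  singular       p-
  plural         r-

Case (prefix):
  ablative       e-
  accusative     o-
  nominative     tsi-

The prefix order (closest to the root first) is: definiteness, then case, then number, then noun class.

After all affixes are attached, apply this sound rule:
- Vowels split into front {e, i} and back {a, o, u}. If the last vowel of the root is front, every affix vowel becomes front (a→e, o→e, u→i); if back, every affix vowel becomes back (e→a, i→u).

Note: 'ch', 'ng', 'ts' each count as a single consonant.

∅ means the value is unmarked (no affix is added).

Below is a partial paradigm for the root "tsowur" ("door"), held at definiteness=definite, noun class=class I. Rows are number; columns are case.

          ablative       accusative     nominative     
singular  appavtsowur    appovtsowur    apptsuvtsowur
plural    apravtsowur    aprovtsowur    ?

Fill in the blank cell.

Attach definiteness definite v- → vtsowur.
Attach case nominative tsi- → tsivtsowur.
Attach number plural r- → rtsivtsowur.
Attach noun class class I ap- → aprtsivtsowur.
Apply vowel harmony: aprtsivtsowur → aprtsuvtsowur.

aprtsuvtsowur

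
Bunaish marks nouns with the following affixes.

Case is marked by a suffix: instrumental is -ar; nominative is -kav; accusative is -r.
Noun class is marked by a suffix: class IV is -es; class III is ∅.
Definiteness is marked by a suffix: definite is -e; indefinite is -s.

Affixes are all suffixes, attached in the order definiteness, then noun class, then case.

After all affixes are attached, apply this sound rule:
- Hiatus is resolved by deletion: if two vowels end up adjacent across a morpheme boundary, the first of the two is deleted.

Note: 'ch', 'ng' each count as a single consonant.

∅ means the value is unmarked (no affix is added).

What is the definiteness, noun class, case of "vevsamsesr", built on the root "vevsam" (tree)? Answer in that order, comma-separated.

indefinite, class IV, accusative

Segment: vevsam-s-es-r.
definiteness: -s → indefinite.
noun class: -es → class IV.
case: -r → accusative.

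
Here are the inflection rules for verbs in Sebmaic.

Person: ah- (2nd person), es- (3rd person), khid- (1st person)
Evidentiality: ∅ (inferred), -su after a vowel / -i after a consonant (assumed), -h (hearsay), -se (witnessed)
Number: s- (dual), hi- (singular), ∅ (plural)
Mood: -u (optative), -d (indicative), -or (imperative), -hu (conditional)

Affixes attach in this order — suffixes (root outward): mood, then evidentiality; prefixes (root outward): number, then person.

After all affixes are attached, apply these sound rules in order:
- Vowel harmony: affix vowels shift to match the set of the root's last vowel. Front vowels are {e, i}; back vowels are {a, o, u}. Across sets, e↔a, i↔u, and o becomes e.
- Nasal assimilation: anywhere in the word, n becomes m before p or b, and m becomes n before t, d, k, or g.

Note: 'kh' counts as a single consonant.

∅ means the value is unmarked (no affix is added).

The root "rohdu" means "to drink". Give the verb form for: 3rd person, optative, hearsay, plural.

asrohduuh

number = plural: zero marking, form stays rohdu.
Attach person 3rd person es- → esrohdu.
Attach mood optative -u → esrohduu.
Attach evidentiality hearsay -h → esrohduuh.
Apply vowel harmony: esrohduuh → asrohduuh.
Nasal assimilation: no change.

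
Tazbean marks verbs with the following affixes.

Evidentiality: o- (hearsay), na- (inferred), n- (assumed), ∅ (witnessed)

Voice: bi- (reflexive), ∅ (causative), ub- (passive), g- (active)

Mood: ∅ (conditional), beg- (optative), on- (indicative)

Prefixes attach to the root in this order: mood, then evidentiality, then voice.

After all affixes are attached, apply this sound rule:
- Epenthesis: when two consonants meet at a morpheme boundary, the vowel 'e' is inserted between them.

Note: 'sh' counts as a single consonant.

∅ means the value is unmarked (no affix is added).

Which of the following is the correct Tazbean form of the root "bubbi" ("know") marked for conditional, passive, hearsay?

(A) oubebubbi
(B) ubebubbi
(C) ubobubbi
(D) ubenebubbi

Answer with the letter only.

mood = conditional: zero marking, form stays bubbi.
Attach evidentiality hearsay o- → obubbi.
Attach voice passive ub- → ubobubbi.
Epenthesis: no change.
So the correct form is ubobubbi, option (C).
(B) ubebubbi is wrong: it uses witnessed instead of hearsay for evidentiality.
(A) oubebubbi is wrong: it has the affixes in the wrong order.
(D) ubenebubbi is wrong: it uses assumed instead of hearsay for evidentiality.

C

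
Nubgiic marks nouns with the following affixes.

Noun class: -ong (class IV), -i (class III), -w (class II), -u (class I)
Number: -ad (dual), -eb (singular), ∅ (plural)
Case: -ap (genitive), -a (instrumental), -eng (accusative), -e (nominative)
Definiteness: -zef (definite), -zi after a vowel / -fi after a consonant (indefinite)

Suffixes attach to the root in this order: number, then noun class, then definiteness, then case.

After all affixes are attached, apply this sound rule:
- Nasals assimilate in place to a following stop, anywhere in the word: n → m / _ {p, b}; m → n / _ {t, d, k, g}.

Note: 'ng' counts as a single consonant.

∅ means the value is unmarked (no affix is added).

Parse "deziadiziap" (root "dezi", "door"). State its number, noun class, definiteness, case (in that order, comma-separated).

dual, class III, indefinite, genitive

Segment: dezi-ad-i-zi-ap.
number: -ad → dual.
noun class: -i → class III.
definiteness: -zi/fi → indefinite.
case: -ap → genitive.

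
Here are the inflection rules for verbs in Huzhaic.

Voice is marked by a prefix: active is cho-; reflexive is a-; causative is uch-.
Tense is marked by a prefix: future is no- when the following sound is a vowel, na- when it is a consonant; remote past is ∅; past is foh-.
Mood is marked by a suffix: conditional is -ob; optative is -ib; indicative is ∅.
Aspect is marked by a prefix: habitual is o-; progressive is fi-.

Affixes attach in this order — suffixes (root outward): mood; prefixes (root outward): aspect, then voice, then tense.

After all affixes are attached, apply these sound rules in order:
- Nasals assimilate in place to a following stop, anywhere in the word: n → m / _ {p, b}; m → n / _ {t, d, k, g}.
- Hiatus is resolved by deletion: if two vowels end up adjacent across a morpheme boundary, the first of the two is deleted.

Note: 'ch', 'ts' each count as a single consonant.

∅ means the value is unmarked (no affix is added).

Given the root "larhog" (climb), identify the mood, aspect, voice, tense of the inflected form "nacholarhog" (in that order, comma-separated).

indicative, habitual, active, future

Segment: na-cho-o-larhog.
mood: ∅ → indicative.
aspect: o- → habitual.
voice: cho- → active.
tense: no/na- → future.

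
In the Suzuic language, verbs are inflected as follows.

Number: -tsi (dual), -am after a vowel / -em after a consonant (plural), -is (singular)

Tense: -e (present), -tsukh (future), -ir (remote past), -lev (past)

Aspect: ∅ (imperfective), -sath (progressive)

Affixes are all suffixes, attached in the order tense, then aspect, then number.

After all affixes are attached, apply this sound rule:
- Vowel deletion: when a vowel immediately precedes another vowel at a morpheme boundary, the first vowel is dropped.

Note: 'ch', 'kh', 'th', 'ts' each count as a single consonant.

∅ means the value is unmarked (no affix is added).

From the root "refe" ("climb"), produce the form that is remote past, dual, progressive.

refirsathtsi

Attach tense remote past -ir → refeir.
Attach aspect progressive -sath → refeirsath.
Attach number dual -tsi → refeirsathtsi.
Apply vowel deletion: refeirsathtsi → refirsathtsi.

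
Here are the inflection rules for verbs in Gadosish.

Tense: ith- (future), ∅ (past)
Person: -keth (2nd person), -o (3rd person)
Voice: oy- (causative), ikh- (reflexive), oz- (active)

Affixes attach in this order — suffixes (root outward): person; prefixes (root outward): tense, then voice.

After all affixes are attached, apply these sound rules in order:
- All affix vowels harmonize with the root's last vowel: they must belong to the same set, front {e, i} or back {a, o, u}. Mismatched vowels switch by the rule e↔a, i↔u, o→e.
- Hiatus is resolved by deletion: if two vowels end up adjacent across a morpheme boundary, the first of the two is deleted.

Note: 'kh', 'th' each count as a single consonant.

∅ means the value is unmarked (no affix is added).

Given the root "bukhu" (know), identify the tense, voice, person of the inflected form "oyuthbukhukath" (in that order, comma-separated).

future, causative, 2nd person

Segment: oy-ith-bukhu-keth.
tense: ith- → future.
voice: oy- → causative.
person: -keth → 2nd person.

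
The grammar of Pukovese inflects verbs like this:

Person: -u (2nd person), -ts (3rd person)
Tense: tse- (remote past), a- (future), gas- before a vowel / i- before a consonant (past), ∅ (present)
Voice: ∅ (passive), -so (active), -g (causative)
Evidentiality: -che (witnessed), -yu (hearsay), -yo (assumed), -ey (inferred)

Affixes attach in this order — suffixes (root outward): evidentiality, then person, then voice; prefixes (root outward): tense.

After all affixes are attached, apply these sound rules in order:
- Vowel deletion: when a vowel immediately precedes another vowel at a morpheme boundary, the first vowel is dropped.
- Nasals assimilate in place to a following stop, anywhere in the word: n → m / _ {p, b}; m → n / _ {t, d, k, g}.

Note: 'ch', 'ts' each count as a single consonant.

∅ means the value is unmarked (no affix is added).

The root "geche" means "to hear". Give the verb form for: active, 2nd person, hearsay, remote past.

tsegecheyuso

Attach evidentiality hearsay -yu → gecheyu.
Attach person 2nd person -u → gecheyuu.
Attach voice active -so → gecheyuuso.
Attach tense remote past tse- → tsegecheyuuso.
Apply vowel deletion: tsegecheyuuso → tsegecheyuso.
Nasal assimilation: no change.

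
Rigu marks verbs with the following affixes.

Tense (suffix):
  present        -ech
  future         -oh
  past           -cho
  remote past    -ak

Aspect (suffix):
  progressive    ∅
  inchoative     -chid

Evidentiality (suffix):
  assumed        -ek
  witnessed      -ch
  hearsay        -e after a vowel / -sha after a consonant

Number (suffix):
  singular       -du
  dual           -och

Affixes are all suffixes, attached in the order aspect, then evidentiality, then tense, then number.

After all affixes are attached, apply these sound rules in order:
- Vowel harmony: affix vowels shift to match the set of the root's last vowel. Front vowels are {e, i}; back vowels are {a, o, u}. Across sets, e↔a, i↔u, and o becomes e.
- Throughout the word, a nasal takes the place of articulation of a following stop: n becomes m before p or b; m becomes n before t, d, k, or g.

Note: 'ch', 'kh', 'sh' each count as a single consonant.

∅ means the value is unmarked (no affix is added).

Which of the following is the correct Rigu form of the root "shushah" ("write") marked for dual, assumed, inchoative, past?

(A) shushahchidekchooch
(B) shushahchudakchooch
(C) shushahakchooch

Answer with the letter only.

Attach aspect inchoative -chid → shushahchid.
Attach evidentiality assumed -ek → shushahchidek.
Attach tense past -cho → shushahchidekcho.
Attach number dual -och → shushahchidekchooch.
Apply vowel harmony: shushahchidekchooch → shushahchudakchooch.
Nasal assimilation: no change.
So the correct form is shushahchudakchooch, option (B).
(C) shushahakchooch is wrong: it uses progressive instead of inchoative for aspect.
(A) shushahchidekchooch is wrong: it fails to apply the sound rule(s).

B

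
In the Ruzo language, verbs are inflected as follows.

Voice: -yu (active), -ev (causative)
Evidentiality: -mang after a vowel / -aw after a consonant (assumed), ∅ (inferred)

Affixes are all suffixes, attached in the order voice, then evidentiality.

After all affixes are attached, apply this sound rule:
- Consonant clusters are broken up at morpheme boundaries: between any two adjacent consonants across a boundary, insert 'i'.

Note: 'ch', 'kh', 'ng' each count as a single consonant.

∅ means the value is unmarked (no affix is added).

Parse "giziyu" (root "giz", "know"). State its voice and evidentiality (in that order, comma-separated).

active, inferred

Segment: giz-yu.
voice: -yu → active.
evidentiality: ∅ → inferred.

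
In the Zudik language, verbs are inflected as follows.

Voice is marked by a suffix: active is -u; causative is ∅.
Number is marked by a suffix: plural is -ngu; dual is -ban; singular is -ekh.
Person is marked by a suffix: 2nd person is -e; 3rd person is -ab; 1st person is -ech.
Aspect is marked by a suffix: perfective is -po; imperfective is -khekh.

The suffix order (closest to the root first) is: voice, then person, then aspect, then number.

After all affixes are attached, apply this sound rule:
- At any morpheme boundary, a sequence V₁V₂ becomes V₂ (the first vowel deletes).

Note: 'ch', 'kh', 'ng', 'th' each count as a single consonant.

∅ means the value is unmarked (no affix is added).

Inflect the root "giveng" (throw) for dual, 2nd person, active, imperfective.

givengekhekhban

Attach voice active -u → givengu.
Attach person 2nd person -e → givengue.
Attach aspect imperfective -khekh → givenguekhekh.
Attach number dual -ban → givenguekhekhban.
Apply vowel deletion: givenguekhekhban → givengekhekhban.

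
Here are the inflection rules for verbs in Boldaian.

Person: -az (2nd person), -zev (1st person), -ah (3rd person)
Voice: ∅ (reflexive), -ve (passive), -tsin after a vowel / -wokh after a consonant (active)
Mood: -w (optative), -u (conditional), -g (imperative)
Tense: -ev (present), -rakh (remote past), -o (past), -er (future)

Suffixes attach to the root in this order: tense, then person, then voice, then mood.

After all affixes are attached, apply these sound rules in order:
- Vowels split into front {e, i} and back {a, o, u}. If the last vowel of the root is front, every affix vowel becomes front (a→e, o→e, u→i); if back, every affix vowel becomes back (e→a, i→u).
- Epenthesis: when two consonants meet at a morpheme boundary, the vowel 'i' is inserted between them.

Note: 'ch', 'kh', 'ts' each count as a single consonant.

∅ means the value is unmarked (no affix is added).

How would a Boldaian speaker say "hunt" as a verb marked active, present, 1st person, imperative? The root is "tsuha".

tsuhaavizaviwokhig

Attach tense present -ev → tsuhaev.
Attach person 1st person -zev → tsuhaevzev.
Attach voice active -wokh (after consonant 'v') → tsuhaevzevwokh.
Attach mood imperative -g → tsuhaevzevwokhg.
Apply vowel harmony: tsuhaevzevwokhg → tsuhaavzavwokhg.
Apply epenthesis: tsuhaavzavwokhg → tsuhaavizaviwokhig.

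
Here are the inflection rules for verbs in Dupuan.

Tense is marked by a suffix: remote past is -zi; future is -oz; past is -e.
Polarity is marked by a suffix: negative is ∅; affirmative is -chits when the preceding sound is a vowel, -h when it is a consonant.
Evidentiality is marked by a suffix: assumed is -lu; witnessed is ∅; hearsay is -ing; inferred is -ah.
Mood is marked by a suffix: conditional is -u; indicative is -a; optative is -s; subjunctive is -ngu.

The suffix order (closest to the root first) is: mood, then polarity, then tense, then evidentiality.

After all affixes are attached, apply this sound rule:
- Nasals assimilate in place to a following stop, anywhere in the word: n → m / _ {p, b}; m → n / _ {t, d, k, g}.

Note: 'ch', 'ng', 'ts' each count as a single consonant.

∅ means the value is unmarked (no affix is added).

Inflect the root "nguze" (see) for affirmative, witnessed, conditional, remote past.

Attach mood conditional -u → nguzeu.
Attach polarity affirmative -chits (after vowel 'u') → nguzeuchits.
Attach tense remote past -zi → nguzeuchitszi.
evidentiality = witnessed: zero marking, form stays nguzeuchitszi.
Nasal assimilation: no change.

nguzeuchitszi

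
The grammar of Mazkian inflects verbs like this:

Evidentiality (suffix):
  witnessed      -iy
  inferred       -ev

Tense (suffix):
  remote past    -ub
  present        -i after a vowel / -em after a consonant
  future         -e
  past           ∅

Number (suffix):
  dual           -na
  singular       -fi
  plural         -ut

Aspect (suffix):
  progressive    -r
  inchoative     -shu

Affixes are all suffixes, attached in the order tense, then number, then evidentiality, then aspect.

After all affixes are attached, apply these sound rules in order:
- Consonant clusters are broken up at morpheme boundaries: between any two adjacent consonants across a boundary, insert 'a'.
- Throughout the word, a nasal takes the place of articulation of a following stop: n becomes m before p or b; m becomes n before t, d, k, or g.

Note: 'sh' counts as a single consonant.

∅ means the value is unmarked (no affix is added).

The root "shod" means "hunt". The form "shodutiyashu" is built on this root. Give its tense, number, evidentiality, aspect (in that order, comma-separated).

past, plural, witnessed, inchoative

Segment: shod-ut-iy-shu.
tense: ∅ → past.
number: -ut → plural.
evidentiality: -iy → witnessed.
aspect: -shu → inchoative.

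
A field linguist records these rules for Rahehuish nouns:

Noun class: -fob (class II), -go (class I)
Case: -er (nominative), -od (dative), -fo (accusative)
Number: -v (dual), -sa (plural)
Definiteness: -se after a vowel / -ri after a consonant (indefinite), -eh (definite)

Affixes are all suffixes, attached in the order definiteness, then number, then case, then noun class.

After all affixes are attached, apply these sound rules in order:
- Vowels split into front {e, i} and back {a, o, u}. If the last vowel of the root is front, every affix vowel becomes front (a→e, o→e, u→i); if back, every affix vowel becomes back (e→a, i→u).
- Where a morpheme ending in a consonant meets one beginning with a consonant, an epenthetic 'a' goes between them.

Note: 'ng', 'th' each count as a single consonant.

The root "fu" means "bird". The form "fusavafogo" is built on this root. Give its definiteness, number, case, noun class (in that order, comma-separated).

indefinite, dual, accusative, class I

Segment: fu-se-v-fo-go.
definiteness: -se/ri → indefinite.
number: -v → dual.
case: -fo → accusative.
noun class: -go → class I.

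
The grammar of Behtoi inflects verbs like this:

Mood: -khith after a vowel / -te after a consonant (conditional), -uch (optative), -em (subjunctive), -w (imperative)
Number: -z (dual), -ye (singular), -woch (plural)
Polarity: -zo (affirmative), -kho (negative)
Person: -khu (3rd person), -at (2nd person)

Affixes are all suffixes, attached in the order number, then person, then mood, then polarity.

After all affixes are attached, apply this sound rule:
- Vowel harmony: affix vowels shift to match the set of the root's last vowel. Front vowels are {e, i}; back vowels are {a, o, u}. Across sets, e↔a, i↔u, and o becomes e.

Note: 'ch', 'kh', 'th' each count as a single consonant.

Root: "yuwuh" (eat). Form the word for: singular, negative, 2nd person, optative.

yuwuhyaatuchkho

Attach number singular -ye → yuwuhye.
Attach person 2nd person -at → yuwuhyeat.
Attach mood optative -uch → yuwuhyeatuch.
Attach polarity negative -kho → yuwuhyeatuchkho.
Apply vowel harmony: yuwuhyeatuchkho → yuwuhyaatuchkho.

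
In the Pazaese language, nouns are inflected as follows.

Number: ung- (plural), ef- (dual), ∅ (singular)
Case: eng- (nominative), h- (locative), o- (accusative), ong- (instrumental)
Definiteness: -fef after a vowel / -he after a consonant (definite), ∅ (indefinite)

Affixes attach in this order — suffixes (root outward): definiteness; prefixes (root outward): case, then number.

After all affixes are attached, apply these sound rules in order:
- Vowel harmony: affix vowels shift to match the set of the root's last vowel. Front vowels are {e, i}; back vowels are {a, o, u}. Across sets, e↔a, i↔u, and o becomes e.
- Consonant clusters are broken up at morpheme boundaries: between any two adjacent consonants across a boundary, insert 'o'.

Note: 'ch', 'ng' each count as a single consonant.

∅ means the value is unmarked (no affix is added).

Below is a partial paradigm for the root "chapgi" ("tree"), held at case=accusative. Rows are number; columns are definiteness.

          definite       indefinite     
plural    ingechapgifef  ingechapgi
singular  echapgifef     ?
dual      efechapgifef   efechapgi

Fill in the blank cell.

echapgi

Attach case accusative o- → ochapgi.
number = singular: zero marking, form stays ochapgi.
definiteness = indefinite: zero marking, form stays ochapgi.
Apply vowel harmony: ochapgi → echapgi.
Epenthesis: no change.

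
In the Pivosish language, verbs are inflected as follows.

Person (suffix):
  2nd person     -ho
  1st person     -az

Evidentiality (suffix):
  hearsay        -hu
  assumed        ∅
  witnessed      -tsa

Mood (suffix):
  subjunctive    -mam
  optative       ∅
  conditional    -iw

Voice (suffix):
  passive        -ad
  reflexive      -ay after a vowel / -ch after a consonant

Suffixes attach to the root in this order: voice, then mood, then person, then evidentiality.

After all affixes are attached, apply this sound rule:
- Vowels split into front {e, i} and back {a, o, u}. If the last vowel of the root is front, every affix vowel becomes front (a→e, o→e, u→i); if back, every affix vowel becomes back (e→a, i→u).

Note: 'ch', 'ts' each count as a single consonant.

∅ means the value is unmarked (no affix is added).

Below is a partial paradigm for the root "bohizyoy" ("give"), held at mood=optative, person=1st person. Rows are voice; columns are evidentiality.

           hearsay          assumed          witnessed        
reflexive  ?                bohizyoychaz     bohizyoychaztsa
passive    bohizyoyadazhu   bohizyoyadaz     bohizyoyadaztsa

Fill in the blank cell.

Attach voice reflexive -ch (after consonant 'y') → bohizyoych.
mood = optative: zero marking, form stays bohizyoych.
Attach person 1st person -az → bohizyoychaz.
Attach evidentiality hearsay -hu → bohizyoychazhu.
Vowel harmony: no change.

bohizyoychazhu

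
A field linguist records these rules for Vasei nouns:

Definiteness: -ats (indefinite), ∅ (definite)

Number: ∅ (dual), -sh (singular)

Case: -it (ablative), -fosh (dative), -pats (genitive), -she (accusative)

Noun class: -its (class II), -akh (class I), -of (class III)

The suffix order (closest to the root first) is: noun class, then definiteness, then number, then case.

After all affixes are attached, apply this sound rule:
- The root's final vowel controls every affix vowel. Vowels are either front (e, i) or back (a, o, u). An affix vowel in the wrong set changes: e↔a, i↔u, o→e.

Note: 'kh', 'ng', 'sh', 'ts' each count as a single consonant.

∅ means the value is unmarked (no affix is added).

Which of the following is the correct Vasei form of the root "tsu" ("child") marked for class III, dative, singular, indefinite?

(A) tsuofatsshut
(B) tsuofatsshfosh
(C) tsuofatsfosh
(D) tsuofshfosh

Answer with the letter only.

Attach noun class class III -of → tsuof.
Attach definiteness indefinite -ats → tsuofats.
Attach number singular -sh → tsuofatssh.
Attach case dative -fosh → tsuofatsshfosh.
Vowel harmony: no change.
So the correct form is tsuofatsshfosh, option (B).
(C) tsuofatsfosh is wrong: it uses dual instead of singular for number.
(D) tsuofshfosh is wrong: it uses definite instead of indefinite for definiteness.
(A) tsuofatsshut is wrong: it uses ablative instead of dative for case.

B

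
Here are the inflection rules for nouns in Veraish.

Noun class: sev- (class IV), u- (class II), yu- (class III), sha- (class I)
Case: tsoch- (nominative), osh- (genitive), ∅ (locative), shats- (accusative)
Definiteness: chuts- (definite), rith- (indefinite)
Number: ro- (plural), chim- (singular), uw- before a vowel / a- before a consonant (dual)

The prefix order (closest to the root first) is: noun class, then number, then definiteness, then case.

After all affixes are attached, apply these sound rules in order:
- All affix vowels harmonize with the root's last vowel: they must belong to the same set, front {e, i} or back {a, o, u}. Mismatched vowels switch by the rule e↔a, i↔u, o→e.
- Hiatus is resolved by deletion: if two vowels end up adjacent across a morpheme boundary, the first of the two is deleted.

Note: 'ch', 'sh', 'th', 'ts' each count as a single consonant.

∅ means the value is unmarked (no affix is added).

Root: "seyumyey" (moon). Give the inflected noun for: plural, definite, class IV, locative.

Attach noun class class IV sev- → sevseyumyey.
Attach number plural ro- → rosevseyumyey.
Attach definiteness definite chuts- → chutsrosevseyumyey.
case = locative: zero marking, form stays chutsrosevseyumyey.
Apply vowel harmony: chutsrosevseyumyey → chitsresevseyumyey.
Vowel deletion: no change.

chitsresevseyumyey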